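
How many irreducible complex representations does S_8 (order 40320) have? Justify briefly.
22

The number of irreducible complex representations of a finite group equals its number of conjugacy classes. Conjugacy classes in S_8 correspond to cycle types, i.e. partitions of 8; there are p(8) = 22 of them, so S_8 (order 40320) has exactly 22 irreducible complex representations.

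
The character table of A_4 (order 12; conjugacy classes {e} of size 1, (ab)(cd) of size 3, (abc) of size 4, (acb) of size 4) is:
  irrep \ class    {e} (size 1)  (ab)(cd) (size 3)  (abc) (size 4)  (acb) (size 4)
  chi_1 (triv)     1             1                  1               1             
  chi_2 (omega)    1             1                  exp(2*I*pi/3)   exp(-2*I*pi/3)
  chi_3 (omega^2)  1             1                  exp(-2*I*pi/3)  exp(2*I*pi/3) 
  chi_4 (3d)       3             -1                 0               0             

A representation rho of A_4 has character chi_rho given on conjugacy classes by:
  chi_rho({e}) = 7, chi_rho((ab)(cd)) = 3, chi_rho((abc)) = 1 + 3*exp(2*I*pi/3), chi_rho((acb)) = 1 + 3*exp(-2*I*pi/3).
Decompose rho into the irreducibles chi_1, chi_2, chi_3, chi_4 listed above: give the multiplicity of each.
Multiplicities: chi_1: 1, chi_2: 3, chi_3: 0, chi_4: 1.

Working: Use <chi_rho, chi> = (1/|G|) sum_C |C| * chi_rho(C) * conj(chi(C)) with |G| = 12 for each irreducible chi in the table:
  <chi_rho, chi_1> = (1/12)[1*(7)*conj(1) + 3*(3)*conj(1) + 4*(1 + 3*exp(2*I*pi/3))*conj(1) + 4*(1 + 3*exp(-2*I*pi/3))*conj(1)]
      = (1/12)[(7) + (9) + (4 + 12*exp(2*I*pi/3)) + (4 + 12*exp(-2*I*pi/3))] = 12/12 = 1
  <chi_rho, chi_2> = (1/12)[1*(7)*conj(1) + 3*(3)*conj(1) + 4*(1 + 3*exp(2*I*pi/3))*conj(exp(2*I*pi/3)) + 4*(1 + 3*exp(-2*I*pi/3))*conj(exp(-2*I*pi/3))]
      = (1/12)[(7) + (9) + (12 + 4*exp(-2*I*pi/3)) + (12 + 4*exp(2*I*pi/3))] = 36/12 = 3
  <chi_rho, chi_3> = (1/12)[1*(7)*conj(1) + 3*(3)*conj(1) + 4*(1 + 3*exp(2*I*pi/3))*conj(exp(-2*I*pi/3)) + 4*(1 + 3*exp(-2*I*pi/3))*conj(exp(2*I*pi/3))]
      = (1/12)[(7) + (9) + (12*exp(-2*I*pi/3) + 4*exp(2*I*pi/3)) + (4*exp(-2*I*pi/3) + 12*exp(2*I*pi/3))] = 0/12 = 0
  <chi_rho, chi_4> = (1/12)[1*(7)*conj(3) + 3*(3)*conj(-1) + 4*(1 + 3*exp(2*I*pi/3))*conj(0) + 4*(1 + 3*exp(-2*I*pi/3))*conj(0)]
      = (1/12)[(21) + (-9) + (0) + (0)] = 12/12 = 1
(Exp terms are combined using exp(i*s)*conj(exp(i*t)) = exp(i*(s-t)), and sums of them are collapsed using the identity that for every m > 1 the m distinct m-th roots of unity sum to 0, e.g. 1 + exp(2*I*pi/3) + exp(-2*I*pi/3) = 0.)
Dimension check: dim(rho) = sum (mult * dim) = 1*1 + 3*1 + 0*1 + 1*3 = 7 = chi_rho(e) = 7.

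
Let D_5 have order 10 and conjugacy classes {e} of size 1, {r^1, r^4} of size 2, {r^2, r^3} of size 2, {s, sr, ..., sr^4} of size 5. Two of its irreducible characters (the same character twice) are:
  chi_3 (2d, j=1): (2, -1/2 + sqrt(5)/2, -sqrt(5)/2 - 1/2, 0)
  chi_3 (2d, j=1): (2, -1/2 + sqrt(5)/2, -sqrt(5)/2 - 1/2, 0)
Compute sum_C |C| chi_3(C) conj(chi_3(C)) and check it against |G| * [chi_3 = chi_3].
Sum = 10 = |G| = 10; so <chi_3, chi_3> = 1 (norm-1 confirms irreducibility).

Argument: Compute term by term over conjugacy classes (|C| * chi_3(C) * conj(chi_3(C))):
  1*(2)*conj(2) + 2*(-1/2 + sqrt(5)/2)*conj(-1/2 + sqrt(5)/2) + 2*(-sqrt(5)/2 - 1/2)*conj(-sqrt(5)/2 - 1/2) + 5*(0)*conj(0)
  = (4) + (3 - sqrt(5)) + (sqrt(5) + 3) + (0)
  = 10.
Dividing by |G| = 10 gives 10/10 = 1, matching the row-orthogonality relation <chi_3, chi_3> = [chi_3 = chi_3].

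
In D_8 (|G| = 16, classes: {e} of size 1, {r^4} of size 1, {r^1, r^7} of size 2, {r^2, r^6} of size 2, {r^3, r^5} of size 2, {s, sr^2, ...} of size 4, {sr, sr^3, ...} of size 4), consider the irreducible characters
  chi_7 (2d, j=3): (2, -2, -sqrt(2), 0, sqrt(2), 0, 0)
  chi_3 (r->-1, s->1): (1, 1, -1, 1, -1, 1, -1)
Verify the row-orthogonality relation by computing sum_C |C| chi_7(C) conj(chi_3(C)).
Sum = 0; so <chi_7, chi_3> = 0 (distinct irreducibles are orthogonal).

Argument: Compute term by term over conjugacy classes (|C| * chi_7(C) * conj(chi_3(C))):
  1*(2)*conj(1) + 1*(-2)*conj(1) + 2*(-sqrt(2))*conj(-1) + 2*(0)*conj(1) + 2*(sqrt(2))*conj(-1) + 4*(0)*conj(1) + 4*(0)*conj(-1)
  = (2) + (-2) + (2*sqrt(2)) + (0) + (-2*sqrt(2)) + (0) + (0)
  = 0.
Dividing by |G| = 16 gives 0/16 = 0, matching the row-orthogonality relation <chi_7, chi_3> = [chi_7 = chi_3].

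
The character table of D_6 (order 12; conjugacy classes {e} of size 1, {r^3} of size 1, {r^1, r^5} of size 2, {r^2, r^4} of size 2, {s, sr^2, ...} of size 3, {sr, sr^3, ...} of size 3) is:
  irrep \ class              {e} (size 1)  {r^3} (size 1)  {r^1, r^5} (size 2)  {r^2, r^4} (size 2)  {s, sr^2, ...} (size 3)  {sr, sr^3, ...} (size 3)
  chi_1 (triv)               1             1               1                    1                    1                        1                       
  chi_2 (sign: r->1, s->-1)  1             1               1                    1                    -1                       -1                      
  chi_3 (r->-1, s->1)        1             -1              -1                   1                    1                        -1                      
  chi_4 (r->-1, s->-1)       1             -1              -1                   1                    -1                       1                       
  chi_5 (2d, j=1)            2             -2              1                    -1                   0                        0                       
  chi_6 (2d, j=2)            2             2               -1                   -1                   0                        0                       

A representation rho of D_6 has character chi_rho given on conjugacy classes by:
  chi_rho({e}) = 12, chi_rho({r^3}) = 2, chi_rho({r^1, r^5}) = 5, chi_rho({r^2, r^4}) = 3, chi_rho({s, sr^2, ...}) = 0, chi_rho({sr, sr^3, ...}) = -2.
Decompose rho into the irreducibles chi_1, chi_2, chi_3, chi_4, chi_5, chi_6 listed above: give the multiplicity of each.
Multiplicities: chi_1: 2, chi_2: 3, chi_3: 1, chi_4: 0, chi_5: 2, chi_6: 1.

Reasoning: Use <chi_rho, chi> = (1/|G|) sum_C |C| * chi_rho(C) * conj(chi(C)) with |G| = 12 for each irreducible chi in the table:
  <chi_rho, chi_1> = (1/12)[1*(12)*conj(1) + 1*(2)*conj(1) + 2*(5)*conj(1) + 2*(3)*conj(1) + 3*(0)*conj(1) + 3*(-2)*conj(1)]
      = (1/12)[(12) + (2) + (10) + (6) + (0) + (-6)] = 24/12 = 2
  <chi_rho, chi_2> = (1/12)[1*(12)*conj(1) + 1*(2)*conj(1) + 2*(5)*conj(1) + 2*(3)*conj(1) + 3*(0)*conj(-1) + 3*(-2)*conj(-1)]
      = (1/12)[(12) + (2) + (10) + (6) + (0) + (6)] = 36/12 = 3
  <chi_rho, chi_3> = (1/12)[1*(12)*conj(1) + 1*(2)*conj(-1) + 2*(5)*conj(-1) + 2*(3)*conj(1) + 3*(0)*conj(1) + 3*(-2)*conj(-1)]
      = (1/12)[(12) + (-2) + (-10) + (6) + (0) + (6)] = 12/12 = 1
  <chi_rho, chi_4> = (1/12)[1*(12)*conj(1) + 1*(2)*conj(-1) + 2*(5)*conj(-1) + 2*(3)*conj(1) + 3*(0)*conj(-1) + 3*(-2)*conj(1)]
      = (1/12)[(12) + (-2) + (-10) + (6) + (0) + (-6)] = 0/12 = 0
  <chi_rho, chi_5> = (1/12)[1*(12)*conj(2) + 1*(2)*conj(-2) + 2*(5)*conj(1) + 2*(3)*conj(-1) + 3*(0)*conj(0) + 3*(-2)*conj(0)]
      = (1/12)[(24) + (-4) + (10) + (-6) + (0) + (0)] = 24/12 = 2
  <chi_rho, chi_6> = (1/12)[1*(12)*conj(2) + 1*(2)*conj(2) + 2*(5)*conj(-1) + 2*(3)*conj(-1) + 3*(0)*conj(0) + 3*(-2)*conj(0)]
      = (1/12)[(24) + (4) + (-10) + (-6) + (0) + (0)] = 12/12 = 1
Dimension check: dim(rho) = sum (mult * dim) = 2*1 + 3*1 + 1*1 + 0*1 + 2*2 + 1*2 = 12 = chi_rho(e) = 12.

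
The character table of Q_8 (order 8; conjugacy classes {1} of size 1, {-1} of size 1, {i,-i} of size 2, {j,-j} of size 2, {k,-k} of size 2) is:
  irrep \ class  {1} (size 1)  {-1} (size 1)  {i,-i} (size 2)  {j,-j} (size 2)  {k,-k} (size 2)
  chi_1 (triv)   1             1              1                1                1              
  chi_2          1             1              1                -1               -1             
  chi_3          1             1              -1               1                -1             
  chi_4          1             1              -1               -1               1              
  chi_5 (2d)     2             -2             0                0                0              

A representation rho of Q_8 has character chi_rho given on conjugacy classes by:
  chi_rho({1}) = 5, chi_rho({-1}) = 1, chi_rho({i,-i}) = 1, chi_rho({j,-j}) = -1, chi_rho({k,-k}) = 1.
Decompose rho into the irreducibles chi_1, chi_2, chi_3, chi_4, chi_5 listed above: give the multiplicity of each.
Multiplicities: chi_1: 1, chi_2: 1, chi_3: 0, chi_4: 1, chi_5: 1.

Justification: Use <chi_rho, chi> = (1/|G|) sum_C |C| * chi_rho(C) * conj(chi(C)) with |G| = 8 for each irreducible chi in the table:
  <chi_rho, chi_1> = (1/8)[1*(5)*conj(1) + 1*(1)*conj(1) + 2*(1)*conj(1) + 2*(-1)*conj(1) + 2*(1)*conj(1)]
      = (1/8)[(5) + (1) + (2) + (-2) + (2)] = 8/8 = 1
  <chi_rho, chi_2> = (1/8)[1*(5)*conj(1) + 1*(1)*conj(1) + 2*(1)*conj(1) + 2*(-1)*conj(-1) + 2*(1)*conj(-1)]
      = (1/8)[(5) + (1) + (2) + (2) + (-2)] = 8/8 = 1
  <chi_rho, chi_3> = (1/8)[1*(5)*conj(1) + 1*(1)*conj(1) + 2*(1)*conj(-1) + 2*(-1)*conj(1) + 2*(1)*conj(-1)]
      = (1/8)[(5) + (1) + (-2) + (-2) + (-2)] = 0/8 = 0
  <chi_rho, chi_4> = (1/8)[1*(5)*conj(1) + 1*(1)*conj(1) + 2*(1)*conj(-1) + 2*(-1)*conj(-1) + 2*(1)*conj(1)]
      = (1/8)[(5) + (1) + (-2) + (2) + (2)] = 8/8 = 1
  <chi_rho, chi_5> = (1/8)[1*(5)*conj(2) + 1*(1)*conj(-2) + 2*(1)*conj(0) + 2*(-1)*conj(0) + 2*(1)*conj(0)]
      = (1/8)[(10) + (-2) + (0) + (0) + (0)] = 8/8 = 1
Dimension check: dim(rho) = sum (mult * dim) = 1*1 + 1*1 + 0*1 + 1*1 + 1*2 = 5 = chi_rho(e) = 5.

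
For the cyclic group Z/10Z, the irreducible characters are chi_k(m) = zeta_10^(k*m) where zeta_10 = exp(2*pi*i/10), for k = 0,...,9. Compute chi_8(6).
chi_8(6) = zeta_10^48 = exp(-2*I*pi/5)

Justification: chi_8(6) = zeta_10^(8*6) = zeta_10^48. Since zeta_10^10 = 1, this equals zeta_10^8 = exp(2*pi*i*8/10) = exp(-2*I*pi/5).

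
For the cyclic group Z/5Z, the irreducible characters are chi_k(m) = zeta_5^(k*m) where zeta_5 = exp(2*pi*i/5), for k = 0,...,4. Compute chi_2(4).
chi_2(4) = zeta_5^8 = exp(-4*I*pi/5)

Proof sketch: chi_2(4) = zeta_5^(2*4) = zeta_5^8. Since zeta_5^5 = 1, this equals zeta_5^3 = exp(2*pi*i*3/5) = exp(-4*I*pi/5).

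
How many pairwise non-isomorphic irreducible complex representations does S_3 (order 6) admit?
3

Justification: The number of irreducible complex representations of a finite group equals its number of conjugacy classes. Conjugacy classes in S_3 correspond to cycle types, i.e. partitions of 3; there are p(3) = 3 of them, so S_3 (order 6) has exactly 3 irreducible complex representations.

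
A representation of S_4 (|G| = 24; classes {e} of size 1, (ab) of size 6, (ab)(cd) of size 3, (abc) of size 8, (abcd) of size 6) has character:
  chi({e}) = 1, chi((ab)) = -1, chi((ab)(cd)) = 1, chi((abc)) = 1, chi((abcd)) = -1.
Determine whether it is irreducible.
Irreducible: <chi, chi> = 1.

Explanation: <chi, chi> = (1/|G|) sum_C |C| * |chi(C)|^2 = (1/24)[1*|1|^2 + 6*|-1|^2 + 3*|1|^2 + 8*|1|^2 + 6*|-1|^2]
  = (1/24)[(1) + (6) + (3) + (8) + (6)] = 24/24 = 1.
A character is irreducible iff <chi, chi> = 1, so this representation is irreducible.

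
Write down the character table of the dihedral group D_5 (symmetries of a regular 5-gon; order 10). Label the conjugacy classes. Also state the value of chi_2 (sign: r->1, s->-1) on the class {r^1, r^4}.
Conjugacy classes: {e} of size 1, {r^1, r^4} of size 2, {r^2, r^3} of size 2, {s, sr, ..., sr^4} of size 5.
Character table:
  irrep \ class              {e} (size 1)  {r^1, r^4} (size 2)  {r^2, r^3} (size 2)  {s, sr, ..., sr^4} (size 5)
  chi_1 (triv)               1             1                    1                    1                          
  chi_2 (sign: r->1, s->-1)  1             1                    1                    -1                         
  chi_3 (2d, j=1)            2             -1/2 + sqrt(5)/2     -sqrt(5)/2 - 1/2     0                          
  chi_4 (2d, j=2)            2             -sqrt(5)/2 - 1/2     -1/2 + sqrt(5)/2     0                          

Spot check: chi_2 (sign: r->1, s->-1) on {r^1, r^4} = 1.

Solution. D_5 has order 2*5 = 10 with 4 conjugacy classes, hence 4 irreducibles. Sum of squared dims 1 + 1 + 4 + 4 = 10 = |G|. Linear characters come from the abelianisation; the 2-dimensional irreps have character r^k -> 2*cos(2*pi*j*k/5), reflections -> 0.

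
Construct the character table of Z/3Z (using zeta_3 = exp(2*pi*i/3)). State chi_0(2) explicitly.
Character table of Z/3Z (irreps indexed chi_0,...,chi_2 with chi_k(m) = zeta_3^(k*m), zeta_3 = exp(2*pi*i/3)):
  irrep \ class  {0} (size 1)  {1} (size 1)    {2} (size 1)  
  chi_0          1             1               1             
  chi_1          1             exp(2*I*pi/3)   exp(-2*I*pi/3)
  chi_2          1             exp(-2*I*pi/3)  exp(2*I*pi/3) 

Spot check: chi_0(2) = zeta_3^(0*2) = zeta_3^0 = 1.

Derivation: Z/3Z is abelian, so all 3 irreducible complex representations are 1-dimensional. They are given by chi_k(m) = zeta_3^(k*m) for k = 0,...,2. Row orthogonality: sum_m chi_k(m) conj(chi_l(m)) = 3 * [k = l].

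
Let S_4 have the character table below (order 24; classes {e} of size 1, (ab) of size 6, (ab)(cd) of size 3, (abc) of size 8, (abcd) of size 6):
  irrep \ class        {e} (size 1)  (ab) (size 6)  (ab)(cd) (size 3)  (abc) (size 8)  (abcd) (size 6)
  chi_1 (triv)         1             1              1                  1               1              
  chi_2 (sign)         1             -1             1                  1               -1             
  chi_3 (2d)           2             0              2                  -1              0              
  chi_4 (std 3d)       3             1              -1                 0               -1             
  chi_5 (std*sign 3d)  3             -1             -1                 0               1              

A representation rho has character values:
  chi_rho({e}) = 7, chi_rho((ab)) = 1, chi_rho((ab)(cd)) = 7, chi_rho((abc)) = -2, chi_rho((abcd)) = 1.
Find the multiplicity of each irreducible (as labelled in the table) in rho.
Multiplicities: chi_1: 1, chi_2: 0, chi_3: 3, chi_4: 0, chi_5: 0.

Reasoning: Use <chi_rho, chi> = (1/|G|) sum_C |C| * chi_rho(C) * conj(chi(C)) with |G| = 24 for each irreducible chi in the table:
  <chi_rho, chi_1> = (1/24)[1*(7)*conj(1) + 6*(1)*conj(1) + 3*(7)*conj(1) + 8*(-2)*conj(1) + 6*(1)*conj(1)]
      = (1/24)[(7) + (6) + (21) + (-16) + (6)] = 24/24 = 1
  <chi_rho, chi_2> = (1/24)[1*(7)*conj(1) + 6*(1)*conj(-1) + 3*(7)*conj(1) + 8*(-2)*conj(1) + 6*(1)*conj(-1)]
      = (1/24)[(7) + (-6) + (21) + (-16) + (-6)] = 0/24 = 0
  <chi_rho, chi_3> = (1/24)[1*(7)*conj(2) + 6*(1)*conj(0) + 3*(7)*conj(2) + 8*(-2)*conj(-1) + 6*(1)*conj(0)]
      = (1/24)[(14) + (0) + (42) + (16) + (0)] = 72/24 = 3
  <chi_rho, chi_4> = (1/24)[1*(7)*conj(3) + 6*(1)*conj(1) + 3*(7)*conj(-1) + 8*(-2)*conj(0) + 6*(1)*conj(-1)]
      = (1/24)[(21) + (6) + (-21) + (0) + (-6)] = 0/24 = 0
  <chi_rho, chi_5> = (1/24)[1*(7)*conj(3) + 6*(1)*conj(-1) + 3*(7)*conj(-1) + 8*(-2)*conj(0) + 6*(1)*conj(1)]
      = (1/24)[(21) + (-6) + (-21) + (0) + (6)] = 0/24 = 0
Dimension check: dim(rho) = sum (mult * dim) = 1*1 + 0*1 + 3*2 + 0*3 + 0*3 = 7 = chi_rho(e) = 7.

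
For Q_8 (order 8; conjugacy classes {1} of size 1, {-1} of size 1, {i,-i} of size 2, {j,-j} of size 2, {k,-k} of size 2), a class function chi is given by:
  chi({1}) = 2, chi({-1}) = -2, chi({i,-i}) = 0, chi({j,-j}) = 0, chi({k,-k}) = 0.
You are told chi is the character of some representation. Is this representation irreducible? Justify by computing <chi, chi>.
Irreducible: <chi, chi> = 1.

Justification: <chi, chi> = (1/|G|) sum_C |C| * |chi(C)|^2 = (1/8)[1*|2|^2 + 1*|-2|^2 + 2*|0|^2 + 2*|0|^2 + 2*|0|^2]
  = (1/8)[(4) + (4) + (0) + (0) + (0)] = 8/8 = 1.
A character is irreducible iff <chi, chi> = 1, so this representation is irreducible.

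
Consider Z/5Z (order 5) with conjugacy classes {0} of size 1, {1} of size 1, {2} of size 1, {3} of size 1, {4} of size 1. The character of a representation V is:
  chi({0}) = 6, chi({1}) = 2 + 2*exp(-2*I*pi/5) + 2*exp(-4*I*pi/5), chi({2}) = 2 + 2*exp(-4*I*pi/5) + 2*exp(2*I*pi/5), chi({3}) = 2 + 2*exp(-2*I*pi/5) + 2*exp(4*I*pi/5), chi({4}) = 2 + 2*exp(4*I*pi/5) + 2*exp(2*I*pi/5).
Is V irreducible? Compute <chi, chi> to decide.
Not irreducible (reducible): <chi, chi> = 12 > 1.

Working: <chi, chi> = (1/|G|) sum_C |C| * |chi(C)|^2 = (1/5)[1*|6|^2 + 1*|2 + 2*exp(-2*I*pi/5) + 2*exp(-4*I*pi/5)|^2 + 1*|2 + 2*exp(-4*I*pi/5) + 2*exp(2*I*pi/5)|^2 + 1*|2 + 2*exp(-2*I*pi/5) + 2*exp(4*I*pi/5)|^2 + 1*|2 + 2*exp(4*I*pi/5) + 2*exp(2*I*pi/5)|^2]
  = (1/5)[(36) + (12 + 8*exp(-2*I*pi/5) + 4*exp(-4*I*pi/5) + 4*exp(4*I*pi/5) + 8*exp(2*I*pi/5)) + (12 + 8*exp(-4*I*pi/5) + 4*exp(-2*I*pi/5) + 4*exp(2*I*pi/5) + 8*exp(4*I*pi/5)) + (12 + 8*exp(-4*I*pi/5) + 4*exp(-2*I*pi/5) + 4*exp(2*I*pi/5) + 8*exp(4*I*pi/5)) + (12 + 8*exp(-2*I*pi/5) + 4*exp(-4*I*pi/5) + 4*exp(4*I*pi/5) + 8*exp(2*I*pi/5))] = 60/5 = 12.
(Exp terms are combined using exp(i*s)*conj(exp(i*t)) = exp(i*(s-t)), and sums of them are collapsed using the identity that for every m > 1 the m distinct m-th roots of unity sum to 0, e.g. 1 + exp(2*I*pi/3) + exp(-2*I*pi/3) = 0.)
A character is irreducible iff <chi, chi> = 1, so this representation is reducible.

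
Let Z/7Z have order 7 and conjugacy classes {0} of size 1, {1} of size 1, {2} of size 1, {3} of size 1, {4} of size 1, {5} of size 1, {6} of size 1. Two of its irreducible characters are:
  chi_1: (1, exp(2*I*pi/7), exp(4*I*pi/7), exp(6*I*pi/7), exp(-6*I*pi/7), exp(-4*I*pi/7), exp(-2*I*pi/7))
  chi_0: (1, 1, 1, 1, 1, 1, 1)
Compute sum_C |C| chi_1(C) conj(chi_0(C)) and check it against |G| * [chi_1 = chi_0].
Sum = 0; so <chi_1, chi_0> = 0 (distinct irreducibles are orthogonal).

Argument: Compute term by term over conjugacy classes (|C| * chi_1(C) * conj(chi_0(C))):
  1*(1)*conj(1) + 1*(exp(2*I*pi/7))*conj(1) + 1*(exp(4*I*pi/7))*conj(1) + 1*(exp(6*I*pi/7))*conj(1) + 1*(exp(-6*I*pi/7))*conj(1) + 1*(exp(-4*I*pi/7))*conj(1) + 1*(exp(-2*I*pi/7))*conj(1)
  = (1) + (exp(2*I*pi/7)) + (exp(4*I*pi/7)) + (exp(6*I*pi/7)) + (exp(-6*I*pi/7)) + (exp(-4*I*pi/7)) + (exp(-2*I*pi/7))
  = 0.
(Exp terms are combined using exp(i*s)*conj(exp(i*t)) = exp(i*(s-t)), and sums of them are collapsed using the identity that for every m > 1 the m distinct m-th roots of unity sum to 0, e.g. 1 + exp(2*I*pi/3) + exp(-2*I*pi/3) = 0.)
Dividing by |G| = 7 gives 0/7 = 0, matching the row-orthogonality relation <chi_1, chi_0> = [chi_1 = chi_0].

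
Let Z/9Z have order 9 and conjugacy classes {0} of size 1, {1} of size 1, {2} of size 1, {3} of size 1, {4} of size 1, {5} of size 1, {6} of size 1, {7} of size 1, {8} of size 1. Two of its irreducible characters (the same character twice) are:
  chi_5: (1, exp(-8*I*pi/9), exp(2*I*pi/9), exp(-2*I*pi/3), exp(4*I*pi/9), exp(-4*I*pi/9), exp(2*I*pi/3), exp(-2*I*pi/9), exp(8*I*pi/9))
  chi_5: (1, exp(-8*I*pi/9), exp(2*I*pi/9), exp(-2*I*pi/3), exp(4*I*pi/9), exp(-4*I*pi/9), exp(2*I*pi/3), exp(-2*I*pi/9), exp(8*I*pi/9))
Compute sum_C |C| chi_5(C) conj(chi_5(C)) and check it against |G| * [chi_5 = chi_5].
Sum = 9 = |G| = 9; so <chi_5, chi_5> = 1 (norm-1 confirms irreducibility).

Details: Compute term by term over conjugacy classes (|C| * chi_5(C) * conj(chi_5(C))):
  1*(1)*conj(1) + 1*(exp(-8*I*pi/9))*conj(exp(-8*I*pi/9)) + 1*(exp(2*I*pi/9))*conj(exp(2*I*pi/9)) + 1*(exp(-2*I*pi/3))*conj(exp(-2*I*pi/3)) + 1*(exp(4*I*pi/9))*conj(exp(4*I*pi/9)) + 1*(exp(-4*I*pi/9))*conj(exp(-4*I*pi/9)) + 1*(exp(2*I*pi/3))*conj(exp(2*I*pi/3)) + 1*(exp(-2*I*pi/9))*conj(exp(-2*I*pi/9)) + 1*(exp(8*I*pi/9))*conj(exp(8*I*pi/9))
  = (1) + (1) + (1) + (1) + (1) + (1) + (1) + (1) + (1)
  = 9.
(Exp terms are combined using exp(i*s)*conj(exp(i*t)) = exp(i*(s-t)), and sums of them are collapsed using the identity that for every m > 1 the m distinct m-th roots of unity sum to 0, e.g. 1 + exp(2*I*pi/3) + exp(-2*I*pi/3) = 0.)
Dividing by |G| = 9 gives 9/9 = 1, matching the row-orthogonality relation <chi_5, chi_5> = [chi_5 = chi_5].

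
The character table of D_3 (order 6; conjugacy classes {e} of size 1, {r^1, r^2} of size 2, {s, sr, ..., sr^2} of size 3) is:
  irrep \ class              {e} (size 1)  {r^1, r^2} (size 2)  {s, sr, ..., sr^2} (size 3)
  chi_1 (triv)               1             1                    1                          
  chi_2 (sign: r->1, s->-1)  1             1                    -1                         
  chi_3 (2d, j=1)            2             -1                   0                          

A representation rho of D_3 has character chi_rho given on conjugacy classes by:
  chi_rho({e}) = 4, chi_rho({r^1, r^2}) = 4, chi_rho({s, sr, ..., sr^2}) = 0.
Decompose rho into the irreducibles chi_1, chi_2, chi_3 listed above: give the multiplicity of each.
Multiplicities: chi_1: 2, chi_2: 2, chi_3: 0.

Proof sketch: Use <chi_rho, chi> = (1/|G|) sum_C |C| * chi_rho(C) * conj(chi(C)) with |G| = 6 for each irreducible chi in the table:
  <chi_rho, chi_1> = (1/6)[1*(4)*conj(1) + 2*(4)*conj(1) + 3*(0)*conj(1)]
      = (1/6)[(4) + (8) + (0)] = 12/6 = 2
  <chi_rho, chi_2> = (1/6)[1*(4)*conj(1) + 2*(4)*conj(1) + 3*(0)*conj(-1)]
      = (1/6)[(4) + (8) + (0)] = 12/6 = 2
  <chi_rho, chi_3> = (1/6)[1*(4)*conj(2) + 2*(4)*conj(-1) + 3*(0)*conj(0)]
      = (1/6)[(8) + (-8) + (0)] = 0/6 = 0
Dimension check: dim(rho) = sum (mult * dim) = 2*1 + 2*1 + 0*2 = 4 = chi_rho(e) = 4.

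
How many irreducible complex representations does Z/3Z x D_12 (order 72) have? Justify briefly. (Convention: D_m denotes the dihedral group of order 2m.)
27

The number of irreducible complex representations of a finite group equals its number of conjugacy classes. For a direct product, #classes(G x H) = #classes(G) * #classes(H). Z/3Z has 3 classes (abelian), D_12 has 9 classes, so 3 * 9 = 27, so Z/3Z x D_12 (order 72) has exactly 27 irreducible complex representations.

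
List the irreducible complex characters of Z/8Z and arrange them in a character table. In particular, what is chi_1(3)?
Character table of Z/8Z (irreps indexed chi_0,...,chi_7 with chi_k(m) = zeta_8^(k*m), zeta_8 = exp(2*pi*i/8)):
  irrep \ class  {0} (size 1)  {1} (size 1)    {2} (size 1)  {3} (size 1)    {4} (size 1)  {5} (size 1)    {6} (size 1)  {7} (size 1)  
  chi_0          1             1               1             1               1             1               1             1             
  chi_1          1             exp(I*pi/4)     I             exp(3*I*pi/4)   -1            exp(-3*I*pi/4)  -I            exp(-I*pi/4)  
  chi_2          1             I               -1            -I              1             I               -1            -I            
  chi_3          1             exp(3*I*pi/4)   -I            exp(I*pi/4)     -1            exp(-I*pi/4)    I             exp(-3*I*pi/4)
  chi_4          1             -1              1             -1              1             -1              1             -1            
  chi_5          1             exp(-3*I*pi/4)  I             exp(-I*pi/4)    -1            exp(I*pi/4)     -I            exp(3*I*pi/4) 
  chi_6          1             -I              -1            I               1             -I              -1            I             
  chi_7          1             exp(-I*pi/4)    -I            exp(-3*I*pi/4)  -1            exp(3*I*pi/4)   I             exp(I*pi/4)   

Spot check: chi_1(3) = zeta_8^(1*3) = zeta_8^3 = exp(3*I*pi/4).

Z/8Z is abelian, so all 8 irreducible complex representations are 1-dimensional. They are given by chi_k(m) = zeta_8^(k*m) for k = 0,...,7. Row orthogonality: sum_m chi_k(m) conj(chi_l(m)) = 8 * [k = l].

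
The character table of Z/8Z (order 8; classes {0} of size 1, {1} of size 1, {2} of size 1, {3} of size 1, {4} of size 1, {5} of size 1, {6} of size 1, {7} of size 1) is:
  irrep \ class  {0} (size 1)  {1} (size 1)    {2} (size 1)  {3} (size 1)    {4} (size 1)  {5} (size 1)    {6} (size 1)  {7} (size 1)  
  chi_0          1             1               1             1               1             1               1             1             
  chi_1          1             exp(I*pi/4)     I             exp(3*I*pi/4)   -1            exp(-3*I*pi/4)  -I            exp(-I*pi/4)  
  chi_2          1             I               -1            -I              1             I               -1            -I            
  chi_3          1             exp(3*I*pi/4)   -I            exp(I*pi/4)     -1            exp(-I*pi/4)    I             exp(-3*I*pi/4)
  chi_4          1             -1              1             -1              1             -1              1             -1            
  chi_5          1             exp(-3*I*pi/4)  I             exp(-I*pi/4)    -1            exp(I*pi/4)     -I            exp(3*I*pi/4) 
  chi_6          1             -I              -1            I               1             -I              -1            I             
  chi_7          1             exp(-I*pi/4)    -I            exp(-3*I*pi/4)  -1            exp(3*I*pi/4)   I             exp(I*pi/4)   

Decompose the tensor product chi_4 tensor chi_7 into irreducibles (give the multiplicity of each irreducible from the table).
chi_4 tensor chi_7 = chi_3 (all other irreducibles have multiplicity 0).

The character of a tensor product is the pointwise product (chi_4 * chi_7)(C) = chi_4(C) * chi_7(C):
  {0}: (1)*(1), {1}: (-1)*(exp(-I*pi/4)), {2}: (1)*(-I), {3}: (-1)*(exp(-3*I*pi/4)), {4}: (1)*(-1), {5}: (-1)*(exp(3*I*pi/4)), {6}: (1)*(I), {7}: (-1)*(exp(I*pi/4))
so (chi_4 * chi_7) takes values
  {0} -> 1, {1} -> -exp(-I*pi/4), {2} -> -I, {3} -> -exp(-3*I*pi/4), {4} -> -1, {5} -> -exp(3*I*pi/4), {6} -> I, {7} -> -exp(I*pi/4).
Now take the inner product of this character with each irreducible chi from the table, <chi_4*chi_7, chi> = (1/8) sum_C |C| (chi_4*chi_7)(C) conj(chi(C)):
  <chi_4*chi_7, chi_0> = (1/8)[1*(1)*conj(1) + 1*(-exp(-I*pi/4))*conj(1) + 1*(-I)*conj(1) + 1*(-exp(-3*I*pi/4))*conj(1) + 1*(-1)*conj(1) + 1*(-exp(3*I*pi/4))*conj(1) + 1*(I)*conj(1) + 1*(-exp(I*pi/4))*conj(1)]
      = (1/8)[(1) + (-exp(-I*pi/4)) + (-I) + (-exp(-3*I*pi/4)) + (-1) + (-exp(3*I*pi/4)) + (I) + (-exp(I*pi/4))] = 0/8 = 0
  <chi_4*chi_7, chi_1> = (1/8)[1*(1)*conj(1) + 1*(-exp(-I*pi/4))*conj(exp(I*pi/4)) + 1*(-I)*conj(I) + 1*(-exp(-3*I*pi/4))*conj(exp(3*I*pi/4)) + 1*(-1)*conj(-1) + 1*(-exp(3*I*pi/4))*conj(exp(-3*I*pi/4)) + 1*(I)*conj(-I) + 1*(-exp(I*pi/4))*conj(exp(-I*pi/4))]
      = (1/8)[(1) + (I) + (-1) + (-I) + (1) + (I) + (-1) + (-I)] = 0/8 = 0
  <chi_4*chi_7, chi_2> = (1/8)[1*(1)*conj(1) + 1*(-exp(-I*pi/4))*conj(I) + 1*(-I)*conj(-1) + 1*(-exp(-3*I*pi/4))*conj(-I) + 1*(-1)*conj(1) + 1*(-exp(3*I*pi/4))*conj(I) + 1*(I)*conj(-1) + 1*(-exp(I*pi/4))*conj(-I)]
      = (1/8)[(1) + (exp(I*pi/4)) + (I) + (-exp(-I*pi/4)) + (-1) + (exp(-3*I*pi/4)) + (-I) + (-exp(3*I*pi/4))] = 0/8 = 0
  <chi_4*chi_7, chi_3> = (1/8)[1*(1)*conj(1) + 1*(-exp(-I*pi/4))*conj(exp(3*I*pi/4)) + 1*(-I)*conj(-I) + 1*(-exp(-3*I*pi/4))*conj(exp(I*pi/4)) + 1*(-1)*conj(-1) + 1*(-exp(3*I*pi/4))*conj(exp(-I*pi/4)) + 1*(I)*conj(I) + 1*(-exp(I*pi/4))*conj(exp(-3*I*pi/4))]
      = (1/8)[(1) + (1) + (1) + (1) + (1) + (1) + (1) + (1)] = 8/8 = 1
  <chi_4*chi_7, chi_4> = (1/8)[1*(1)*conj(1) + 1*(-exp(-I*pi/4))*conj(-1) + 1*(-I)*conj(1) + 1*(-exp(-3*I*pi/4))*conj(-1) + 1*(-1)*conj(1) + 1*(-exp(3*I*pi/4))*conj(-1) + 1*(I)*conj(1) + 1*(-exp(I*pi/4))*conj(-1)]
      = (1/8)[(1) + (exp(-I*pi/4)) + (-I) + (exp(-3*I*pi/4)) + (-1) + (exp(3*I*pi/4)) + (I) + (exp(I*pi/4))] = 0/8 = 0
  <chi_4*chi_7, chi_5> = (1/8)[1*(1)*conj(1) + 1*(-exp(-I*pi/4))*conj(exp(-3*I*pi/4)) + 1*(-I)*conj(I) + 1*(-exp(-3*I*pi/4))*conj(exp(-I*pi/4)) + 1*(-1)*conj(-1) + 1*(-exp(3*I*pi/4))*conj(exp(I*pi/4)) + 1*(I)*conj(-I) + 1*(-exp(I*pi/4))*conj(exp(3*I*pi/4))]
      = (1/8)[(1) + (-I) + (-1) + (I) + (1) + (-I) + (-1) + (I)] = 0/8 = 0
  <chi_4*chi_7, chi_6> = (1/8)[1*(1)*conj(1) + 1*(-exp(-I*pi/4))*conj(-I) + 1*(-I)*conj(-1) + 1*(-exp(-3*I*pi/4))*conj(I) + 1*(-1)*conj(1) + 1*(-exp(3*I*pi/4))*conj(-I) + 1*(I)*conj(-1) + 1*(-exp(I*pi/4))*conj(I)]
      = (1/8)[(1) + (-exp(I*pi/4)) + (I) + (exp(-I*pi/4)) + (-1) + (-exp(-3*I*pi/4)) + (-I) + (exp(3*I*pi/4))] = 0/8 = 0
  <chi_4*chi_7, chi_7> = (1/8)[1*(1)*conj(1) + 1*(-exp(-I*pi/4))*conj(exp(-I*pi/4)) + 1*(-I)*conj(-I) + 1*(-exp(-3*I*pi/4))*conj(exp(-3*I*pi/4)) + 1*(-1)*conj(-1) + 1*(-exp(3*I*pi/4))*conj(exp(3*I*pi/4)) + 1*(I)*conj(I) + 1*(-exp(I*pi/4))*conj(exp(I*pi/4))]
      = (1/8)[(1) + (-1) + (1) + (-1) + (1) + (-1) + (1) + (-1)] = 0/8 = 0
(Exp terms are combined using exp(i*s)*conj(exp(i*t)) = exp(i*(s-t)), and sums of them are collapsed using the identity that for every m > 1 the m distinct m-th roots of unity sum to 0, e.g. 1 + exp(2*I*pi/3) + exp(-2*I*pi/3) = 0.)
Hence the multiplicities are chi_3: 1. Dimension check: dim(chi_4)*dim(chi_7) = 1*1 = 1 and sum (mult * dim) = 1*1 = 1.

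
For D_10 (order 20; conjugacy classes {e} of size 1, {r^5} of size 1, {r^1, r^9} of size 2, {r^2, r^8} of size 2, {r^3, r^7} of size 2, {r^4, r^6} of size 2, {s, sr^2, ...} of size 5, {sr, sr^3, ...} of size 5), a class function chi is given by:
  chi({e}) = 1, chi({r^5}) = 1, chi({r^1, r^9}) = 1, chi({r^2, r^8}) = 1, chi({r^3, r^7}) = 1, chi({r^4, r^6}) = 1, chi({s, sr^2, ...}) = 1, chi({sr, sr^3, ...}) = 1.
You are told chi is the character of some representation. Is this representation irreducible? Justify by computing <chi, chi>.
Irreducible: <chi, chi> = 1.

Working: <chi, chi> = (1/|G|) sum_C |C| * |chi(C)|^2 = (1/20)[1*|1|^2 + 1*|1|^2 + 2*|1|^2 + 2*|1|^2 + 2*|1|^2 + 2*|1|^2 + 5*|1|^2 + 5*|1|^2]
  = (1/20)[(1) + (1) + (2) + (2) + (2) + (2) + (5) + (5)] = 20/20 = 1.
A character is irreducible iff <chi, chi> = 1, so this representation is irreducible.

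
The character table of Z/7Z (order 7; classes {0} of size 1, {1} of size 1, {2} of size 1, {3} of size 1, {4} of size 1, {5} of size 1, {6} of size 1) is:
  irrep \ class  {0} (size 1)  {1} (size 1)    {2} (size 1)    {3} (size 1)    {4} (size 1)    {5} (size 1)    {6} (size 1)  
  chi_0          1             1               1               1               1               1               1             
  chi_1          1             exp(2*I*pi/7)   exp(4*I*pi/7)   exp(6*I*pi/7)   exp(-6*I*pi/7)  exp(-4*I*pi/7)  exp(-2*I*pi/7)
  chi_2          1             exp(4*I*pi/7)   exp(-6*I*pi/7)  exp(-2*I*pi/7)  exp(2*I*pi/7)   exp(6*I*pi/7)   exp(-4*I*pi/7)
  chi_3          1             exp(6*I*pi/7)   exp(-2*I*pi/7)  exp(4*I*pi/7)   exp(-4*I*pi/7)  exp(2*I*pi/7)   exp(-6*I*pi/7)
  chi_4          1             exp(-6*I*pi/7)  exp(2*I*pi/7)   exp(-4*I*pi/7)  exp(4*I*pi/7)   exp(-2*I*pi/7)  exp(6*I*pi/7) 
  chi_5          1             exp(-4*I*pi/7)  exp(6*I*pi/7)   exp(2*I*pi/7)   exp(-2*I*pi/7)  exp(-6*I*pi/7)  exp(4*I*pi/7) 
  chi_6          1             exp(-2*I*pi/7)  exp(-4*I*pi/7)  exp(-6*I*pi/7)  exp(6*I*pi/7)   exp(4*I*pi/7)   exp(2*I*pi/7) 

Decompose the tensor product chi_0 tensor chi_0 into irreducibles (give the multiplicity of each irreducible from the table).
chi_0 tensor chi_0 = chi_0 (all other irreducibles have multiplicity 0).

Justification: The character of a tensor product is the pointwise product (chi_0 * chi_0)(C) = chi_0(C) * chi_0(C):
  {0}: (1)*(1), {1}: (1)*(1), {2}: (1)*(1), {3}: (1)*(1), {4}: (1)*(1), {5}: (1)*(1), {6}: (1)*(1)
so (chi_0 * chi_0) takes values
  {0} -> 1, {1} -> 1, {2} -> 1, {3} -> 1, {4} -> 1, {5} -> 1, {6} -> 1.
Now take the inner product of this character with each irreducible chi from the table, <chi_0*chi_0, chi> = (1/7) sum_C |C| (chi_0*chi_0)(C) conj(chi(C)):
  <chi_0*chi_0, chi_0> = (1/7)[1*(1)*conj(1) + 1*(1)*conj(1) + 1*(1)*conj(1) + 1*(1)*conj(1) + 1*(1)*conj(1) + 1*(1)*conj(1) + 1*(1)*conj(1)]
      = (1/7)[(1) + (1) + (1) + (1) + (1) + (1) + (1)] = 7/7 = 1
  <chi_0*chi_0, chi_1> = (1/7)[1*(1)*conj(1) + 1*(1)*conj(exp(2*I*pi/7)) + 1*(1)*conj(exp(4*I*pi/7)) + 1*(1)*conj(exp(6*I*pi/7)) + 1*(1)*conj(exp(-6*I*pi/7)) + 1*(1)*conj(exp(-4*I*pi/7)) + 1*(1)*conj(exp(-2*I*pi/7))]
      = (1/7)[(1) + (exp(-2*I*pi/7)) + (exp(-4*I*pi/7)) + (exp(-6*I*pi/7)) + (exp(6*I*pi/7)) + (exp(4*I*pi/7)) + (exp(2*I*pi/7))] = 0/7 = 0
  <chi_0*chi_0, chi_2> = (1/7)[1*(1)*conj(1) + 1*(1)*conj(exp(4*I*pi/7)) + 1*(1)*conj(exp(-6*I*pi/7)) + 1*(1)*conj(exp(-2*I*pi/7)) + 1*(1)*conj(exp(2*I*pi/7)) + 1*(1)*conj(exp(6*I*pi/7)) + 1*(1)*conj(exp(-4*I*pi/7))]
      = (1/7)[(1) + (exp(-4*I*pi/7)) + (exp(6*I*pi/7)) + (exp(2*I*pi/7)) + (exp(-2*I*pi/7)) + (exp(-6*I*pi/7)) + (exp(4*I*pi/7))] = 0/7 = 0
  <chi_0*chi_0, chi_3> = (1/7)[1*(1)*conj(1) + 1*(1)*conj(exp(6*I*pi/7)) + 1*(1)*conj(exp(-2*I*pi/7)) + 1*(1)*conj(exp(4*I*pi/7)) + 1*(1)*conj(exp(-4*I*pi/7)) + 1*(1)*conj(exp(2*I*pi/7)) + 1*(1)*conj(exp(-6*I*pi/7))]
      = (1/7)[(1) + (exp(-6*I*pi/7)) + (exp(2*I*pi/7)) + (exp(-4*I*pi/7)) + (exp(4*I*pi/7)) + (exp(-2*I*pi/7)) + (exp(6*I*pi/7))] = 0/7 = 0
  <chi_0*chi_0, chi_4> = (1/7)[1*(1)*conj(1) + 1*(1)*conj(exp(-6*I*pi/7)) + 1*(1)*conj(exp(2*I*pi/7)) + 1*(1)*conj(exp(-4*I*pi/7)) + 1*(1)*conj(exp(4*I*pi/7)) + 1*(1)*conj(exp(-2*I*pi/7)) + 1*(1)*conj(exp(6*I*pi/7))]
      = (1/7)[(1) + (exp(6*I*pi/7)) + (exp(-2*I*pi/7)) + (exp(4*I*pi/7)) + (exp(-4*I*pi/7)) + (exp(2*I*pi/7)) + (exp(-6*I*pi/7))] = 0/7 = 0
  <chi_0*chi_0, chi_5> = (1/7)[1*(1)*conj(1) + 1*(1)*conj(exp(-4*I*pi/7)) + 1*(1)*conj(exp(6*I*pi/7)) + 1*(1)*conj(exp(2*I*pi/7)) + 1*(1)*conj(exp(-2*I*pi/7)) + 1*(1)*conj(exp(-6*I*pi/7)) + 1*(1)*conj(exp(4*I*pi/7))]
      = (1/7)[(1) + (exp(4*I*pi/7)) + (exp(-6*I*pi/7)) + (exp(-2*I*pi/7)) + (exp(2*I*pi/7)) + (exp(6*I*pi/7)) + (exp(-4*I*pi/7))] = 0/7 = 0
  <chi_0*chi_0, chi_6> = (1/7)[1*(1)*conj(1) + 1*(1)*conj(exp(-2*I*pi/7)) + 1*(1)*conj(exp(-4*I*pi/7)) + 1*(1)*conj(exp(-6*I*pi/7)) + 1*(1)*conj(exp(6*I*pi/7)) + 1*(1)*conj(exp(4*I*pi/7)) + 1*(1)*conj(exp(2*I*pi/7))]
      = (1/7)[(1) + (exp(2*I*pi/7)) + (exp(4*I*pi/7)) + (exp(6*I*pi/7)) + (exp(-6*I*pi/7)) + (exp(-4*I*pi/7)) + (exp(-2*I*pi/7))] = 0/7 = 0
(Exp terms are combined using exp(i*s)*conj(exp(i*t)) = exp(i*(s-t)), and sums of them are collapsed using the identity that for every m > 1 the m distinct m-th roots of unity sum to 0, e.g. 1 + exp(2*I*pi/3) + exp(-2*I*pi/3) = 0.)
Hence the multiplicities are chi_0: 1. Dimension check: dim(chi_0)*dim(chi_0) = 1*1 = 1 and sum (mult * dim) = 1*1 = 1.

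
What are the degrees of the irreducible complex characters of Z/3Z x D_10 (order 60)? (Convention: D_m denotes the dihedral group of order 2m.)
Dimensions: 1, 1, 1, 1, 1, 1, 1, 1, 1, 1, 1, 1, 2, 2, 2, 2, 2, 2, 2, 2, 2, 2, 2, 2

Explanation: There are 24 irreducibles (= number of conjugacy classes). Their dimensions d_i satisfy sum d_i^2 = |G| = 60: 1 + 1 + 1 + 1 + 1 + 1 + 1 + 1 + 1 + 1 + 1 + 1 + 4 + 4 + 4 + 4 + 4 + 4 + 4 + 4 + 4 + 4 + 4 + 4 = 60. (For the product with Z/3Z: each of the 3 1-dim characters of Z/3Z tensors with each irrep of D_10, giving 3 copies of each D_10-dimension.)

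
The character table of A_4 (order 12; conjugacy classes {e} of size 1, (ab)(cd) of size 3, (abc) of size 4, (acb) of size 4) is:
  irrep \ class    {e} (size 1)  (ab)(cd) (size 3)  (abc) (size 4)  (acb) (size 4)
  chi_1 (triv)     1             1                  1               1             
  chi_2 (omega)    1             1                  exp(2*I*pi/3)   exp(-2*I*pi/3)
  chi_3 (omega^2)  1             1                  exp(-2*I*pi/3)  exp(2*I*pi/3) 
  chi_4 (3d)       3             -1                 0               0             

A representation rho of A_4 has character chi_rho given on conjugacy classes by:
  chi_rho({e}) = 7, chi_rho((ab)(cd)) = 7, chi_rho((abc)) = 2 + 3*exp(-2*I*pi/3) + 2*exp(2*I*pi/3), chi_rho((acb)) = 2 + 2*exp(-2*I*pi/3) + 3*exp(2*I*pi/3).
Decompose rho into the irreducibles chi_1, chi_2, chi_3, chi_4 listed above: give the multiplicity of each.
Multiplicities: chi_1: 2, chi_2: 2, chi_3: 3, chi_4: 0.

Details: Use <chi_rho, chi> = (1/|G|) sum_C |C| * chi_rho(C) * conj(chi(C)) with |G| = 12 for each irreducible chi in the table:
  <chi_rho, chi_1> = (1/12)[1*(7)*conj(1) + 3*(7)*conj(1) + 4*(2 + 3*exp(-2*I*pi/3) + 2*exp(2*I*pi/3))*conj(1) + 4*(2 + 2*exp(-2*I*pi/3) + 3*exp(2*I*pi/3))*conj(1)]
      = (1/12)[(7) + (21) + (8 + 12*exp(-2*I*pi/3) + 8*exp(2*I*pi/3)) + (8 + 8*exp(-2*I*pi/3) + 12*exp(2*I*pi/3))] = 24/12 = 2
  <chi_rho, chi_2> = (1/12)[1*(7)*conj(1) + 3*(7)*conj(1) + 4*(2 + 3*exp(-2*I*pi/3) + 2*exp(2*I*pi/3))*conj(exp(2*I*pi/3)) + 4*(2 + 2*exp(-2*I*pi/3) + 3*exp(2*I*pi/3))*conj(exp(-2*I*pi/3))]
      = (1/12)[(7) + (21) + (8 + 8*exp(-2*I*pi/3) + 12*exp(2*I*pi/3)) + (8 + 12*exp(-2*I*pi/3) + 8*exp(2*I*pi/3))] = 24/12 = 2
  <chi_rho, chi_3> = (1/12)[1*(7)*conj(1) + 3*(7)*conj(1) + 4*(2 + 3*exp(-2*I*pi/3) + 2*exp(2*I*pi/3))*conj(exp(-2*I*pi/3)) + 4*(2 + 2*exp(-2*I*pi/3) + 3*exp(2*I*pi/3))*conj(exp(2*I*pi/3))]
      = (1/12)[(7) + (21) + (4) + (4)] = 36/12 = 3
  <chi_rho, chi_4> = (1/12)[1*(7)*conj(3) + 3*(7)*conj(-1) + 4*(2 + 3*exp(-2*I*pi/3) + 2*exp(2*I*pi/3))*conj(0) + 4*(2 + 2*exp(-2*I*pi/3) + 3*exp(2*I*pi/3))*conj(0)]
      = (1/12)[(21) + (-21) + (0) + (0)] = 0/12 = 0
(Exp terms are combined using exp(i*s)*conj(exp(i*t)) = exp(i*(s-t)), and sums of them are collapsed using the identity that for every m > 1 the m distinct m-th roots of unity sum to 0, e.g. 1 + exp(2*I*pi/3) + exp(-2*I*pi/3) = 0.)
Dimension check: dim(rho) = sum (mult * dim) = 2*1 + 2*1 + 3*1 + 0*3 = 7 = chi_rho(e) = 7.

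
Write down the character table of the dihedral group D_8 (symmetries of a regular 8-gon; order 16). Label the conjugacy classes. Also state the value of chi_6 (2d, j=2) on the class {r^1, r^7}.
Conjugacy classes: {e} of size 1, {r^4} of size 1, {r^1, r^7} of size 2, {r^2, r^6} of size 2, {r^3, r^5} of size 2, {s, sr^2, ...} of size 4, {sr, sr^3, ...} of size 4.
Character table:
  irrep \ class              {e} (size 1)  {r^4} (size 1)  {r^1, r^7} (size 2)  {r^2, r^6} (size 2)  {r^3, r^5} (size 2)  {s, sr^2, ...} (size 4)  {sr, sr^3, ...} (size 4)
  chi_1 (triv)               1             1               1                    1                    1                    1                        1                       
  chi_2 (sign: r->1, s->-1)  1             1               1                    1                    1                    -1                       -1                      
  chi_3 (r->-1, s->1)        1             1               -1                   1                    -1                   1                        -1                      
  chi_4 (r->-1, s->-1)       1             1               -1                   1                    -1                   -1                       1                       
  chi_5 (2d, j=1)            2             -2              sqrt(2)              0                    -sqrt(2)             0                        0                       
  chi_6 (2d, j=2)            2             2               0                    -2                   0                    0                        0                       
  chi_7 (2d, j=3)            2             -2              -sqrt(2)             0                    sqrt(2)              0                        0                       

Spot check: chi_6 (2d, j=2) on {r^1, r^7} = 0.

Why: D_8 has order 2*8 = 16 with 7 conjugacy classes, hence 7 irreducibles. Sum of squared dims 1 + 1 + 1 + 1 + 4 + 4 + 4 = 16 = |G|. Linear characters come from the abelianisation; the 2-dimensional irreps have character r^k -> 2*cos(2*pi*j*k/8), reflections -> 0.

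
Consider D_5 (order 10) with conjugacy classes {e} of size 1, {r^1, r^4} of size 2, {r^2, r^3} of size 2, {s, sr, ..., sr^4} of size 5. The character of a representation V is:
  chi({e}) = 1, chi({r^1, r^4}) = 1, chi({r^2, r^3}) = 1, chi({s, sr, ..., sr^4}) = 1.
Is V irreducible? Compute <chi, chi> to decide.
Irreducible: <chi, chi> = 1.

Justification: <chi, chi> = (1/|G|) sum_C |C| * |chi(C)|^2 = (1/10)[1*|1|^2 + 2*|1|^2 + 2*|1|^2 + 5*|1|^2]
  = (1/10)[(1) + (2) + (2) + (5)] = 10/10 = 1.
A character is irreducible iff <chi, chi> = 1, so this representation is irreducible.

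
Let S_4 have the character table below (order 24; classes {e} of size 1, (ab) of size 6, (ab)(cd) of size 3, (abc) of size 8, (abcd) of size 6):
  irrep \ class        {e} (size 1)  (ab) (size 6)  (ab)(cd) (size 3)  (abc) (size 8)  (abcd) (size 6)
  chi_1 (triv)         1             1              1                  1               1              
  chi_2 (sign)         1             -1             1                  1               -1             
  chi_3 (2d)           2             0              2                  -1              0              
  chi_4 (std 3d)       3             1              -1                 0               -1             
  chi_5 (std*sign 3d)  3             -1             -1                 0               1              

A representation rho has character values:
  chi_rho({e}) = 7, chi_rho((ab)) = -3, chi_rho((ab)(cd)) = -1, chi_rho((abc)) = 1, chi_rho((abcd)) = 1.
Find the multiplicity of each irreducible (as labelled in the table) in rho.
Multiplicities: chi_1: 0, chi_2: 1, chi_3: 0, chi_4: 0, chi_5: 2.

Why: Use <chi_rho, chi> = (1/|G|) sum_C |C| * chi_rho(C) * conj(chi(C)) with |G| = 24 for each irreducible chi in the table:
  <chi_rho, chi_1> = (1/24)[1*(7)*conj(1) + 6*(-3)*conj(1) + 3*(-1)*conj(1) + 8*(1)*conj(1) + 6*(1)*conj(1)]
      = (1/24)[(7) + (-18) + (-3) + (8) + (6)] = 0/24 = 0
  <chi_rho, chi_2> = (1/24)[1*(7)*conj(1) + 6*(-3)*conj(-1) + 3*(-1)*conj(1) + 8*(1)*conj(1) + 6*(1)*conj(-1)]
      = (1/24)[(7) + (18) + (-3) + (8) + (-6)] = 24/24 = 1
  <chi_rho, chi_3> = (1/24)[1*(7)*conj(2) + 6*(-3)*conj(0) + 3*(-1)*conj(2) + 8*(1)*conj(-1) + 6*(1)*conj(0)]
      = (1/24)[(14) + (0) + (-6) + (-8) + (0)] = 0/24 = 0
  <chi_rho, chi_4> = (1/24)[1*(7)*conj(3) + 6*(-3)*conj(1) + 3*(-1)*conj(-1) + 8*(1)*conj(0) + 6*(1)*conj(-1)]
      = (1/24)[(21) + (-18) + (3) + (0) + (-6)] = 0/24 = 0
  <chi_rho, chi_5> = (1/24)[1*(7)*conj(3) + 6*(-3)*conj(-1) + 3*(-1)*conj(-1) + 8*(1)*conj(0) + 6*(1)*conj(1)]
      = (1/24)[(21) + (18) + (3) + (0) + (6)] = 48/24 = 2
Dimension check: dim(rho) = sum (mult * dim) = 0*1 + 1*1 + 0*2 + 0*3 + 2*3 = 7 = chi_rho(e) = 7.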